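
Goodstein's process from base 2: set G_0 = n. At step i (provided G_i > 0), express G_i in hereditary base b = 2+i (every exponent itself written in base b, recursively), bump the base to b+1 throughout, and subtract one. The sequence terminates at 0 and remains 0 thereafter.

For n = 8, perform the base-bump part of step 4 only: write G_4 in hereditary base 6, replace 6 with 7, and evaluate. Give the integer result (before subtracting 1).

1647196

8 —HB2→ 2^(2 + 1) —bump→ 3^(3 + 1) = 81 —(−1)→ 80
80 —HB3→ 2·3^3 + 2·3^2 + 2·3 + 2 —bump→ 2·4^4 + 2·4^2 + 2·4 + 2 = 554 —(−1)→ 553
553 —HB4→ 2·4^4 + 2·4^2 + 2·4 + 1 —bump→ 2·5^5 + 2·5^2 + 2·5 + 1 = 6311 —(−1)→ 6310
6310 —HB5→ 2·5^5 + 2·5^2 + 2·5 —bump→ 2·6^6 + 2·6^2 + 2·6 = 93396 —(−1)→ 93395
93395 —HB6→ 2·6^6 + 2·6^2 + 6 + 5 —bump→ 2·7^7 + 2·7^2 + 7 + 5 = 1647196 —(−1)→ 1647195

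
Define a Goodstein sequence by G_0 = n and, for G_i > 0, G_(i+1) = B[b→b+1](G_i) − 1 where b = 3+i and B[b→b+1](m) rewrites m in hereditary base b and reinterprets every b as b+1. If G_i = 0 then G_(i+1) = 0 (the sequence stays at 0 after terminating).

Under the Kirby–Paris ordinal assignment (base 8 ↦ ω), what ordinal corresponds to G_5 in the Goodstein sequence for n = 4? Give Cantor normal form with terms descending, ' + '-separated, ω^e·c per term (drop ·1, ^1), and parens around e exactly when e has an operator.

(0) 4|_3 = 3 + 1 ↦ 4 + 1|_4 = 5 ⇒ 4
(1) 4|_4 = 4 ↦ 5|_5 = 5 ⇒ 4
(2) 4|_5 = 4 ↦ 4|_6 = 4 ⇒ 3
(3) 3|_6 = 3 ↦ 3|_7 = 3 ⇒ 2
(4) 2|_7 = 2 ↦ 2|_8 = 2 ⇒ 1

1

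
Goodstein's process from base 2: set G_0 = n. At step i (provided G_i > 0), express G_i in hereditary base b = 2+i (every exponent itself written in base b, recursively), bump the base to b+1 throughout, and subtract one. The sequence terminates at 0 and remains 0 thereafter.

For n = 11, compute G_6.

G_0=11  [base 2] 2^(2 + 1) + 2 + 1  →[2↦3]→  3^(3 + 1) + 3 + 1 = 85  −1 ⇒ G_1=84
G_1=84  [base 3] 3^(3 + 1) + 3  →[3↦4]→  4^(4 + 1) + 4 = 1028  −1 ⇒ G_2=1027
G_2=1027  [base 4] 4^(4 + 1) + 3  →[4↦5]→  5^(5 + 1) + 3 = 15628  −1 ⇒ G_3=15627
G_3=15627  [base 5] 5^(5 + 1) + 2  →[5↦6]→  6^(6 + 1) + 2 = 279938  −1 ⇒ G_4=279937
G_4=279937  [base 6] 6^(6 + 1) + 1  →[6↦7]→  7^(7 + 1) + 1 = 5764802  −1 ⇒ G_5=5764801
G_5=5764801  [base 7] 7^(7 + 1)  →[7↦8]→  8^(8 + 1) = 134217728  −1 ⇒ G_6=134217727

134217727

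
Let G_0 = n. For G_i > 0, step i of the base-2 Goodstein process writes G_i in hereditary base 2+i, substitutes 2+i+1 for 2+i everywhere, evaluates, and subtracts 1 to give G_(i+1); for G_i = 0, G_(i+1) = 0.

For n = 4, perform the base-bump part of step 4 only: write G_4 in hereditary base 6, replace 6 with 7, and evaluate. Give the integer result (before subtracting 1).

G_0 = 4. HB_2(4) = 2^2. Bump = 27. G_1 = 26.
G_1 = 26. HB_3(26) = 2·3^2 + 2·3 + 2. Bump = 42. G_2 = 41.
G_2 = 41. HB_4(41) = 2·4^2 + 2·4 + 1. Bump = 61. G_3 = 60.
G_3 = 60. HB_5(60) = 2·5^2 + 2·5. Bump = 84. G_4 = 83.
G_4 = 83. HB_6(83) = 2·6^2 + 6 + 5. Bump = 110. G_5 = 109.

110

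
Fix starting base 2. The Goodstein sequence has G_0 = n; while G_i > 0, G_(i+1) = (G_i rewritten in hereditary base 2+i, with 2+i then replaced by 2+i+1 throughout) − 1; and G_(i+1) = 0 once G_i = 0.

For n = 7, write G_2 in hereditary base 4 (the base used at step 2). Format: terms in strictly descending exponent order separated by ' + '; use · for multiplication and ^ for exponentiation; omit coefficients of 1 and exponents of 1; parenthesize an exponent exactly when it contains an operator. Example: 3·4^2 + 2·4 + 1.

7 —HB2→ 2^2 + 2 + 1 —bump→ 3^3 + 3 + 1 = 31 —(−1)→ 30
30 —HB3→ 3^3 + 3 —bump→ 4^4 + 4 = 260 —(−1)→ 259
259 —HB4→ 4^4 + 3 —bump→ 5^5 + 3 = 3128 —(−1)→ 3127

4^4 + 3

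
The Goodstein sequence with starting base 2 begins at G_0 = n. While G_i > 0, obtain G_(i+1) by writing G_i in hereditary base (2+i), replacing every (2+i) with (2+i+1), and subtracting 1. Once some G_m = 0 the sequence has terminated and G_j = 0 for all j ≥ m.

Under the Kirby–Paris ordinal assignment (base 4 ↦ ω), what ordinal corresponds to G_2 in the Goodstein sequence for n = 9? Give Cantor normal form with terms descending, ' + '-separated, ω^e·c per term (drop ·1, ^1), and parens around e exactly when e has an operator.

base 2: 9 = 2^(2 + 1) + 1; at 3: 3^(3 + 1) + 1 = 82; next = 81
base 3: 81 = 3^(3 + 1); at 4: 4^(4 + 1) = 1024; next = 1023

ω^ω·3 + ω^3·3 + ω^2·3 + ω·3 + 3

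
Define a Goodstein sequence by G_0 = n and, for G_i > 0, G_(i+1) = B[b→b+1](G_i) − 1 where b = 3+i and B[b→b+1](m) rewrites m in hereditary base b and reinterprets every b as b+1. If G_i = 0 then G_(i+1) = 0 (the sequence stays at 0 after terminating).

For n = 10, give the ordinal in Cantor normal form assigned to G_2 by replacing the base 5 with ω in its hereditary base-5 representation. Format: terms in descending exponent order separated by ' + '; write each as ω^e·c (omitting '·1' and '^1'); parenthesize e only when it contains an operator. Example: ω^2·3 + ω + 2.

ω·4 + 4

(0) 10|_3 = 3^2 + 1 ↦ 4^2 + 1|_4 = 17 ⇒ 16
(1) 16|_4 = 4^2 ↦ 5^2|_5 = 25 ⇒ 24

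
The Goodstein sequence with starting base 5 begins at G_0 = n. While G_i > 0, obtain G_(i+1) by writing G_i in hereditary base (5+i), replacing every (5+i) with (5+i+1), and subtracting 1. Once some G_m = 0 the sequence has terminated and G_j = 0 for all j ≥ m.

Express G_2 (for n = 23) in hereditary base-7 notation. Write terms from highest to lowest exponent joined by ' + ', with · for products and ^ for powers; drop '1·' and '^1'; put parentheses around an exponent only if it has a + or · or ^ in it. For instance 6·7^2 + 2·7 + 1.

4·7 + 1

23 —HB5→ 4·5 + 3 —bump→ 4·6 + 3 = 27 —(−1)→ 26
26 —HB6→ 4·6 + 2 —bump→ 4·7 + 2 = 30 —(−1)→ 29
29 —HB7→ 4·7 + 1 —bump→ 4·8 + 1 = 33 —(−1)→ 32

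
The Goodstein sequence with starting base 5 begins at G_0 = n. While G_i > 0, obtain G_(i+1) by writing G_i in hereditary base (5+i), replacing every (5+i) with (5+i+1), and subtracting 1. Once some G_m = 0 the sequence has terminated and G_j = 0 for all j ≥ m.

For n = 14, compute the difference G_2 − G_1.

1

step 0: 14 = 2·5 + 4; sub 6 for 5: 2·6 + 4; = 16; G_1 = 16−1 = 15
step 1: 15 = 2·6 + 3; sub 7 for 6: 2·7 + 3; = 17; G_2 = 17−1 = 16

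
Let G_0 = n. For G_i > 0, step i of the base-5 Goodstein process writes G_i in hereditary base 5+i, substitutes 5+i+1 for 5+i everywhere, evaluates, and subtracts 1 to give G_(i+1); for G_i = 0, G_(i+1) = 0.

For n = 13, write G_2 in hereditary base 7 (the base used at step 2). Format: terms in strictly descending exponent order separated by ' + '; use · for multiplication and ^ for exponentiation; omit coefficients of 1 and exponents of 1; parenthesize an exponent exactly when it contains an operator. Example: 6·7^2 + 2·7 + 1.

2·7 + 1

G_0 = 13. HB_5(13) = 2·5 + 3. Bump = 15. G_1 = 14.
G_1 = 14. HB_6(14) = 2·6 + 2. Bump = 16. G_2 = 15.
G_2 = 15. HB_7(15) = 2·7 + 1. Bump = 17. G_3 = 16.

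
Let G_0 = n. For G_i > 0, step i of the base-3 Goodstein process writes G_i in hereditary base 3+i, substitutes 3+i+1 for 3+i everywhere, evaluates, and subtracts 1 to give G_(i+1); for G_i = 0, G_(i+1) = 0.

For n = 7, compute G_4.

9

[0] 7 ≡ 2·3 + 1 (base 3). Lift 4: 9. −1: 8.
[1] 8 ≡ 2·4 (base 4). Lift 5: 10. −1: 9.
[2] 9 ≡ 5 + 4 (base 5). Lift 6: 10. −1: 9.
[3] 9 ≡ 6 + 3 (base 6). Lift 7: 10. −1: 9.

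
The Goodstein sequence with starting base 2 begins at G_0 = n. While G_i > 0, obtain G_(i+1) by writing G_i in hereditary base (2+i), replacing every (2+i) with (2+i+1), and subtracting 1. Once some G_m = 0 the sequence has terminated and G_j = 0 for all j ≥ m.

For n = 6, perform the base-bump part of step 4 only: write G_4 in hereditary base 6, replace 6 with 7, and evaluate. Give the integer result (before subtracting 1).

98040

G_0 = 6. HB_2(6) = 2^2 + 2. Bump = 30. G_1 = 29.
G_1 = 29. HB_3(29) = 3^3 + 2. Bump = 258. G_2 = 257.
G_2 = 257. HB_4(257) = 4^4 + 1. Bump = 3126. G_3 = 3125.
G_3 = 3125. HB_5(3125) = 5^5. Bump = 46656. G_4 = 46655.
G_4 = 46655. HB_6(46655) = 5·6^5 + 5·6^4 + 5·6^3 + 5·6^2 + 5·6 + 5. Bump = 98040. G_5 = 98039.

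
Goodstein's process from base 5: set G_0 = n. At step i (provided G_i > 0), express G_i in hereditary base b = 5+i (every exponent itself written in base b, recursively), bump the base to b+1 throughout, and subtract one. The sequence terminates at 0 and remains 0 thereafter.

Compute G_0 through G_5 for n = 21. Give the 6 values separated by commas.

21, 24, 27, 29, 31, 33

step 0: 21 = 4·5 + 1; sub 6 for 5: 4·6 + 1; = 25; G_1 = 25−1 = 24
step 1: 24 = 4·6; sub 7 for 6: 4·7; = 28; G_2 = 28−1 = 27
step 2: 27 = 3·7 + 6; sub 8 for 7: 3·8 + 6; = 30; G_3 = 30−1 = 29
step 3: 29 = 3·8 + 5; sub 9 for 8: 3·9 + 5; = 32; G_4 = 32−1 = 31
step 4: 31 = 3·9 + 4; sub 10 for 9: 3·10 + 4; = 34; G_5 = 34−1 = 33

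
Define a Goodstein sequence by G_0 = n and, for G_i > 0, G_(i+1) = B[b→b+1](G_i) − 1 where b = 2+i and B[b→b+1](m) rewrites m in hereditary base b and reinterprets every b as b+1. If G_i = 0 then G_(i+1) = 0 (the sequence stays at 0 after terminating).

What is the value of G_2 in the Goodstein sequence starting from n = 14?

i=0: 14 = 2^(2 + 1) + 2^2 + 2 (b=2); 2→3: 3^(3 + 1) + 3^3 + 3 = 111; 111−1 = 110
i=1: 110 = 3^(3 + 1) + 3^3 + 2 (b=3); 3→4: 4^(4 + 1) + 4^4 + 2 = 1282; 1282−1 = 1281
i=2: 1281 = 4^(4 + 1) + 4^4 + 1 (b=4); 4→5: 5^(5 + 1) + 5^5 + 1 = 18751; 18751−1 = 18750

1281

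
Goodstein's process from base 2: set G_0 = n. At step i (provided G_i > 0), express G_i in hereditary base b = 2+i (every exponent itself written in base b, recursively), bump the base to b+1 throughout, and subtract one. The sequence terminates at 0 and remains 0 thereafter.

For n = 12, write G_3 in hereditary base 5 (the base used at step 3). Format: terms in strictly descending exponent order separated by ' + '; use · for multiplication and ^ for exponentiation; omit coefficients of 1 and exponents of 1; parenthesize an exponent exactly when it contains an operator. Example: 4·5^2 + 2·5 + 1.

(0) 12|_2 = 2^(2 + 1) + 2^2 ↦ 3^(3 + 1) + 3^3|_3 = 108 ⇒ 107
(1) 107|_3 = 3^(3 + 1) + 2·3^2 + 2·3 + 2 ↦ 4^(4 + 1) + 2·4^2 + 2·4 + 2|_4 = 1066 ⇒ 1065
(2) 1065|_4 = 4^(4 + 1) + 2·4^2 + 2·4 + 1 ↦ 5^(5 + 1) + 2·5^2 + 2·5 + 1|_5 = 15686 ⇒ 15685
(3) 15685|_5 = 5^(5 + 1) + 2·5^2 + 2·5 ↦ 6^(6 + 1) + 2·6^2 + 2·6|_6 = 280020 ⇒ 280019

5^(5 + 1) + 2·5^2 + 2·5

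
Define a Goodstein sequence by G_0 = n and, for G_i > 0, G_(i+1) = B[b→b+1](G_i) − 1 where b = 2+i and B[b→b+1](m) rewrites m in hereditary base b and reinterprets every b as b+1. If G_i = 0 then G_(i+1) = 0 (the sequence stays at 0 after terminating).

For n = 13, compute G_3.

G_0 = 13. HB_2(13) = 2^(2 + 1) + 2^2 + 1. Bump = 109. G_1 = 108.
G_1 = 108. HB_3(108) = 3^(3 + 1) + 3^3. Bump = 1280. G_2 = 1279.
G_2 = 1279. HB_4(1279) = 4^(4 + 1) + 3·4^3 + 3·4^2 + 3·4 + 3. Bump = 16093. G_3 = 16092.
G_3 = 16092. HB_5(16092) = 5^(5 + 1) + 3·5^3 + 3·5^2 + 3·5 + 2. Bump = 280712. G_4 = 280711.

16092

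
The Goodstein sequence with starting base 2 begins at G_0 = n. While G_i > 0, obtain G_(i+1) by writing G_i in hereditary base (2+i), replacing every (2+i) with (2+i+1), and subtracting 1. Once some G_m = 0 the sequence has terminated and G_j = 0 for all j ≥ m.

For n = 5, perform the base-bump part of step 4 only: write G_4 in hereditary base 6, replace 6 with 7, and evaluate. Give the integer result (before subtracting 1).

1198

step 0: 5 = 2^2 + 1; sub 3 for 2: 3^3 + 1; = 28; G_1 = 28−1 = 27
step 1: 27 = 3^3; sub 4 for 3: 4^4; = 256; G_2 = 256−1 = 255
step 2: 255 = 3·4^3 + 3·4^2 + 3·4 + 3; sub 5 for 4: 3·5^3 + 3·5^2 + 3·5 + 3; = 468; G_3 = 468−1 = 467
step 3: 467 = 3·5^3 + 3·5^2 + 3·5 + 2; sub 6 for 5: 3·6^3 + 3·6^2 + 3·6 + 2; = 776; G_4 = 776−1 = 775
step 4: 775 = 3·6^3 + 3·6^2 + 3·6 + 1; sub 7 for 6: 3·7^3 + 3·7^2 + 3·7 + 1; = 1198; G_5 = 1198−1 = 1197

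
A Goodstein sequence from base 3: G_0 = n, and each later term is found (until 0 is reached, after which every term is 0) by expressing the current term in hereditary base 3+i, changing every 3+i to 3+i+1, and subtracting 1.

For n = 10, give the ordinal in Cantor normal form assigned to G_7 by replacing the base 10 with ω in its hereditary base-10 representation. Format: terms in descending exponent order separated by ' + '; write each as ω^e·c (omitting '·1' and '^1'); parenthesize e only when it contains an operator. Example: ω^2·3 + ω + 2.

ω·3 + 9

[0] 10 ≡ 3^2 + 1 (base 3). Lift 4: 17. −1: 16.
[1] 16 ≡ 4^2 (base 4). Lift 5: 25. −1: 24.
[2] 24 ≡ 4·5 + 4 (base 5). Lift 6: 28. −1: 27.
[3] 27 ≡ 4·6 + 3 (base 6). Lift 7: 31. −1: 30.
[4] 30 ≡ 4·7 + 2 (base 7). Lift 8: 34. −1: 33.
[5] 33 ≡ 4·8 + 1 (base 8). Lift 9: 37. −1: 36.
[6] 36 ≡ 4·9 (base 9). Lift 10: 40. −1: 39.
[7] 39 ≡ 3·10 + 9 (base 10). Lift 11: 42. −1: 41.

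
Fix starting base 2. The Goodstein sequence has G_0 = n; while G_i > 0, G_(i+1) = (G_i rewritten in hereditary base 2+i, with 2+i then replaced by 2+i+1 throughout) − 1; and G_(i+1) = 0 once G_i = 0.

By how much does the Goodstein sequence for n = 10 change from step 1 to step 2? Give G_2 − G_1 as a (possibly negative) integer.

(0) 10|_2 = 2^(2 + 1) + 2 ↦ 3^(3 + 1) + 3|_3 = 84 ⇒ 83
(1) 83|_3 = 3^(3 + 1) + 2 ↦ 4^(4 + 1) + 2|_4 = 1026 ⇒ 1025

942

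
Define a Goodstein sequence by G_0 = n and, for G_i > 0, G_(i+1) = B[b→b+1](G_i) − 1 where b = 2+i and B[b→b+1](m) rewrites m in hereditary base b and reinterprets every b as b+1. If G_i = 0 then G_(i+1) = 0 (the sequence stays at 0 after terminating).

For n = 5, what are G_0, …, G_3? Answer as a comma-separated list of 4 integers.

(0) 5|_2 = 2^2 + 1 ↦ 3^3 + 1|_3 = 28 ⇒ 27
(1) 27|_3 = 3^3 ↦ 4^4|_4 = 256 ⇒ 255
(2) 255|_4 = 3·4^3 + 3·4^2 + 3·4 + 3 ↦ 3·5^3 + 3·5^2 + 3·5 + 3|_5 = 468 ⇒ 467

5, 27, 255, 467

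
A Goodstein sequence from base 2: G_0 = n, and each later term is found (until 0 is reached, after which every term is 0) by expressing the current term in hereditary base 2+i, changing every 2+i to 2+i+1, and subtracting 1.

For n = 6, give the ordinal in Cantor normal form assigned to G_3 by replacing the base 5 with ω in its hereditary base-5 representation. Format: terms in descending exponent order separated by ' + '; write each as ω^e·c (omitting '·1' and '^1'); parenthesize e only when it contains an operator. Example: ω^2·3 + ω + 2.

G_0 = 6. HB_2(6) = 2^2 + 2. Bump = 30. G_1 = 29.
G_1 = 29. HB_3(29) = 3^3 + 2. Bump = 258. G_2 = 257.
G_2 = 257. HB_4(257) = 4^4 + 1. Bump = 3126. G_3 = 3125.

ω^ω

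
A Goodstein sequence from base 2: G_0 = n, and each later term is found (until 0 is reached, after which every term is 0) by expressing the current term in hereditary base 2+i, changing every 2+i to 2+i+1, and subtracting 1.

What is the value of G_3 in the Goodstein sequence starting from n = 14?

18750

step 0: 14 = 2^(2 + 1) + 2^2 + 2; sub 3 for 2: 3^(3 + 1) + 3^3 + 3; = 111; G_1 = 111−1 = 110
step 1: 110 = 3^(3 + 1) + 3^3 + 2; sub 4 for 3: 4^(4 + 1) + 4^4 + 2; = 1282; G_2 = 1282−1 = 1281
step 2: 1281 = 4^(4 + 1) + 4^4 + 1; sub 5 for 4: 5^(5 + 1) + 5^5 + 1; = 18751; G_3 = 18751−1 = 18750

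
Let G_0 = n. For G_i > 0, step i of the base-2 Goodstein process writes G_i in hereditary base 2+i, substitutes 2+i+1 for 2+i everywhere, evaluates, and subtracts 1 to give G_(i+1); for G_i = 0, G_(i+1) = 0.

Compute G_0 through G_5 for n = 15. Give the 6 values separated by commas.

base 2: 15 = 2^(2 + 1) + 2^2 + 2 + 1; at 3: 3^(3 + 1) + 3^3 + 3 + 1 = 112; next = 111
base 3: 111 = 3^(3 + 1) + 3^3 + 3; at 4: 4^(4 + 1) + 4^4 + 4 = 1284; next = 1283
base 4: 1283 = 4^(4 + 1) + 4^4 + 3; at 5: 5^(5 + 1) + 5^5 + 3 = 18753; next = 18752
base 5: 18752 = 5^(5 + 1) + 5^5 + 2; at 6: 6^(6 + 1) + 6^6 + 2 = 326594; next = 326593
base 6: 326593 = 6^(6 + 1) + 6^6 + 1; at 7: 7^(7 + 1) + 7^7 + 1 = 6588345; next = 6588344

15, 111, 1283, 18752, 326593, 6588344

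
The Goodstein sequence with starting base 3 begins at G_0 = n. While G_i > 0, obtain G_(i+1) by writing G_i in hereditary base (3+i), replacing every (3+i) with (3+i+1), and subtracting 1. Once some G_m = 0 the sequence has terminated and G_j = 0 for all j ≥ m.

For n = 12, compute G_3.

G_0 = 12. HB_3(12) = 3^2 + 3. Bump = 20. G_1 = 19.
G_1 = 19. HB_4(19) = 4^2 + 3. Bump = 28. G_2 = 27.
G_2 = 27. HB_5(27) = 5^2 + 2. Bump = 38. G_3 = 37.
G_3 = 37. HB_6(37) = 6^2 + 1. Bump = 50. G_4 = 49.

37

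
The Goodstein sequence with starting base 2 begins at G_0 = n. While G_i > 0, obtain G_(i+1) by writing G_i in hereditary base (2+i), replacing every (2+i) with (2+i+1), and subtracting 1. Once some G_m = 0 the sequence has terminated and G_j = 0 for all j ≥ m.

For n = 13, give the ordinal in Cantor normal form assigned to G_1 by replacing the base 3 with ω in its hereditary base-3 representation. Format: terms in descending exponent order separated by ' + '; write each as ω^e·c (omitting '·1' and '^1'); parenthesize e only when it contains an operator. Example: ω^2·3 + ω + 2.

(0) 13|_2 = 2^(2 + 1) + 2^2 + 1 ↦ 3^(3 + 1) + 3^3 + 1|_3 = 109 ⇒ 108
(1) 108|_3 = 3^(3 + 1) + 3^3 ↦ 4^(4 + 1) + 4^4|_4 = 1280 ⇒ 1279

ω^(ω + 1) + ω^ω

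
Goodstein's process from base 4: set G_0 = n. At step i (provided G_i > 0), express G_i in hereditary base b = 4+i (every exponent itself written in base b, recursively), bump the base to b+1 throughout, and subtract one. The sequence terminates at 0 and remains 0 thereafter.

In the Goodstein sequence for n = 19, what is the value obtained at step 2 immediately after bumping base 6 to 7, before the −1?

G_0 = 19. HB_4(19) = 4^2 + 3. Bump = 28. G_1 = 27.
G_1 = 27. HB_5(27) = 5^2 + 2. Bump = 38. G_2 = 37.
G_2 = 37. HB_6(37) = 6^2 + 1. Bump = 50. G_3 = 49.

50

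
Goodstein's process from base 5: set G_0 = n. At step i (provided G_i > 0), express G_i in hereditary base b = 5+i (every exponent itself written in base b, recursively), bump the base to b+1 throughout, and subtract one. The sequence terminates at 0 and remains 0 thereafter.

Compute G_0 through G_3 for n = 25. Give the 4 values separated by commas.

25, 35, 39, 43

(0) 25|_5 = 5^2 ↦ 6^2|_6 = 36 ⇒ 35
(1) 35|_6 = 5·6 + 5 ↦ 5·7 + 5|_7 = 40 ⇒ 39
(2) 39|_7 = 5·7 + 4 ↦ 5·8 + 4|_8 = 44 ⇒ 43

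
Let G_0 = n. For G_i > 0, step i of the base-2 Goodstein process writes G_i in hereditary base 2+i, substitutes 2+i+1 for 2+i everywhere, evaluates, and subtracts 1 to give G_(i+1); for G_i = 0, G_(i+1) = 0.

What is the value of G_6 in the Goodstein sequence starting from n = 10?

84073323

base 2: 10 = 2^(2 + 1) + 2; at 3: 3^(3 + 1) + 3 = 84; next = 83
base 3: 83 = 3^(3 + 1) + 2; at 4: 4^(4 + 1) + 2 = 1026; next = 1025
base 4: 1025 = 4^(4 + 1) + 1; at 5: 5^(5 + 1) + 1 = 15626; next = 15625
base 5: 15625 = 5^(5 + 1); at 6: 6^(6 + 1) = 279936; next = 279935
base 6: 279935 = 5·6^6 + 5·6^5 + 5·6^4 + 5·6^3 + 5·6^2 + 5·6 + 5; at 7: 5·7^7 + 5·7^5 + 5·7^4 + 5·7^3 + 5·7^2 + 5·7 + 5 = 4215755; next = 4215754
base 7: 4215754 = 5·7^7 + 5·7^5 + 5·7^4 + 5·7^3 + 5·7^2 + 5·7 + 4; at 8: 5·8^8 + 5·8^5 + 5·8^4 + 5·8^3 + 5·8^2 + 5·8 + 4 = 84073324; next = 84073323
base 8: 84073323 = 5·8^8 + 5·8^5 + 5·8^4 + 5·8^3 + 5·8^2 + 5·8 + 3; at 9: 5·9^9 + 5·9^5 + 5·9^4 + 5·9^3 + 5·9^2 + 5·9 + 3 = 1937434593; next = 1937434592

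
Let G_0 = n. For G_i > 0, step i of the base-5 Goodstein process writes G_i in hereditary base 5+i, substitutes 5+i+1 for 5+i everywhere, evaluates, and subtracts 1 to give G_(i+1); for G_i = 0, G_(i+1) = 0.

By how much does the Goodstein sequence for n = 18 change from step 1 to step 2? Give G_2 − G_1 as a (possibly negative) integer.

G_0=18  [base 5] 3·5 + 3  →[5↦6]→  3·6 + 3 = 21  −1 ⇒ G_1=20
G_1=20  [base 6] 3·6 + 2  →[6↦7]→  3·7 + 2 = 23  −1 ⇒ G_2=22

2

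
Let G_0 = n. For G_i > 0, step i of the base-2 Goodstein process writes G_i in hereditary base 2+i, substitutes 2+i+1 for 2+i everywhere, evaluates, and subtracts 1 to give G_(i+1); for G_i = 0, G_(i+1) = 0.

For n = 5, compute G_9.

4382

G_0=5  [base 2] 2^2 + 1  →[2↦3]→  3^3 + 1 = 28  −1 ⇒ G_1=27
G_1=27  [base 3] 3^3  →[3↦4]→  4^4 = 256  −1 ⇒ G_2=255
G_2=255  [base 4] 3·4^3 + 3·4^2 + 3·4 + 3  →[4↦5]→  3·5^3 + 3·5^2 + 3·5 + 3 = 468  −1 ⇒ G_3=467
G_3=467  [base 5] 3·5^3 + 3·5^2 + 3·5 + 2  →[5↦6]→  3·6^3 + 3·6^2 + 3·6 + 2 = 776  −1 ⇒ G_4=775
G_4=775  [base 6] 3·6^3 + 3·6^2 + 3·6 + 1  →[6↦7]→  3·7^3 + 3·7^2 + 3·7 + 1 = 1198  −1 ⇒ G_5=1197
G_5=1197  [base 7] 3·7^3 + 3·7^2 + 3·7  →[7↦8]→  3·8^3 + 3·8^2 + 3·8 = 1752  −1 ⇒ G_6=1751
G_6=1751  [base 8] 3·8^3 + 3·8^2 + 2·8 + 7  →[8↦9]→  3·9^3 + 3·9^2 + 2·9 + 7 = 2455  −1 ⇒ G_7=2454
G_7=2454  [base 9] 3·9^3 + 3·9^2 + 2·9 + 6  →[9↦10]→  3·10^3 + 3·10^2 + 2·10 + 6 = 3326  −1 ⇒ G_8=3325
G_8=3325  [base 10] 3·10^3 + 3·10^2 + 2·10 + 5  →[10↦11]→  3·11^3 + 3·11^2 + 2·11 + 5 = 4383  −1 ⇒ G_9=4382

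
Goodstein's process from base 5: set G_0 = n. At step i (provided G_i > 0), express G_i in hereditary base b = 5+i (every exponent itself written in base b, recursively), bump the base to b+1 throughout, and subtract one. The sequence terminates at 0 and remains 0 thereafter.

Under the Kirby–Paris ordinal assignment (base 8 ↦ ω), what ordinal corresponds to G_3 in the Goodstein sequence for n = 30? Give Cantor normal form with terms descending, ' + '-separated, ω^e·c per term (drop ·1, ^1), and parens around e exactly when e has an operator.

ω^2 + 3

(0) 30|_5 = 5^2 + 5 ↦ 6^2 + 6|_6 = 42 ⇒ 41
(1) 41|_6 = 6^2 + 5 ↦ 7^2 + 5|_7 = 54 ⇒ 53
(2) 53|_7 = 7^2 + 4 ↦ 8^2 + 4|_8 = 68 ⇒ 67
(3) 67|_8 = 8^2 + 3 ↦ 9^2 + 3|_9 = 84 ⇒ 83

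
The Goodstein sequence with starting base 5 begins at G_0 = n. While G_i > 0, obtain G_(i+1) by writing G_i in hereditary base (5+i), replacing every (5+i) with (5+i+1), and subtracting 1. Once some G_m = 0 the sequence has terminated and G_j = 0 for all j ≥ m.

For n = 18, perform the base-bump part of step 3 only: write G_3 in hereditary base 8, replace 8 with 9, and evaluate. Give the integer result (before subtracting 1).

G_0=18  [base 5] 3·5 + 3  →[5↦6]→  3·6 + 3 = 21  −1 ⇒ G_1=20
G_1=20  [base 6] 3·6 + 2  →[6↦7]→  3·7 + 2 = 23  −1 ⇒ G_2=22
G_2=22  [base 7] 3·7 + 1  →[7↦8]→  3·8 + 1 = 25  −1 ⇒ G_3=24

27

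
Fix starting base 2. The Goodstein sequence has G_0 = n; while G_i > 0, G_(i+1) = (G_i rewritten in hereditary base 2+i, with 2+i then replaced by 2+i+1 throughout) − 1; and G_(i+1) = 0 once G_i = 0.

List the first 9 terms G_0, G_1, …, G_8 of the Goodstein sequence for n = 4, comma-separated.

G_0 = 4. HB_2(4) = 2^2. Bump = 27. G_1 = 26.
G_1 = 26. HB_3(26) = 2·3^2 + 2·3 + 2. Bump = 42. G_2 = 41.
G_2 = 41. HB_4(41) = 2·4^2 + 2·4 + 1. Bump = 61. G_3 = 60.
G_3 = 60. HB_5(60) = 2·5^2 + 2·5. Bump = 84. G_4 = 83.
G_4 = 83. HB_6(83) = 2·6^2 + 6 + 5. Bump = 110. G_5 = 109.
G_5 = 109. HB_7(109) = 2·7^2 + 7 + 4. Bump = 140. G_6 = 139.
G_6 = 139. HB_8(139) = 2·8^2 + 8 + 3. Bump = 174. G_7 = 173.
G_7 = 173. HB_9(173) = 2·9^2 + 9 + 2. Bump = 212. G_8 = 211.

4, 26, 41, 60, 83, 109, 139, 173, 211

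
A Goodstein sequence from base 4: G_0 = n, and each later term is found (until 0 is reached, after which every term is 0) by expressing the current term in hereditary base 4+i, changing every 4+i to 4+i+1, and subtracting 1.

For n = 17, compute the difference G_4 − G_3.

step 0: 17 = 4^2 + 1; sub 5 for 4: 5^2 + 1; = 26; G_1 = 26−1 = 25
step 1: 25 = 5^2; sub 6 for 5: 6^2; = 36; G_2 = 36−1 = 35
step 2: 35 = 5·6 + 5; sub 7 for 6: 5·7 + 5; = 40; G_3 = 40−1 = 39
step 3: 39 = 5·7 + 4; sub 8 for 7: 5·8 + 4; = 44; G_4 = 44−1 = 43

4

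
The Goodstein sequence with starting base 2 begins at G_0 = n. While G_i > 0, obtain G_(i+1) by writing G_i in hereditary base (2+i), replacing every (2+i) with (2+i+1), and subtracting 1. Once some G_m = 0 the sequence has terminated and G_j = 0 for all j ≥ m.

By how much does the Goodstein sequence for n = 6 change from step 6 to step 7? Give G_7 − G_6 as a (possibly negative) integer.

6 —HB2→ 2^2 + 2 —bump→ 3^3 + 3 = 30 —(−1)→ 29
29 —HB3→ 3^3 + 2 —bump→ 4^4 + 2 = 258 —(−1)→ 257
257 —HB4→ 4^4 + 1 —bump→ 5^5 + 1 = 3126 —(−1)→ 3125
3125 —HB5→ 5^5 —bump→ 6^6 = 46656 —(−1)→ 46655
46655 —HB6→ 5·6^5 + 5·6^4 + 5·6^3 + 5·6^2 + 5·6 + 5 —bump→ 5·7^5 + 5·7^4 + 5·7^3 + 5·7^2 + 5·7 + 5 = 98040 —(−1)→ 98039
98039 —HB7→ 5·7^5 + 5·7^4 + 5·7^3 + 5·7^2 + 5·7 + 4 —bump→ 5·8^5 + 5·8^4 + 5·8^3 + 5·8^2 + 5·8 + 4 = 187244 —(−1)→ 187243
187243 —HB8→ 5·8^5 + 5·8^4 + 5·8^3 + 5·8^2 + 5·8 + 3 —bump→ 5·9^5 + 5·9^4 + 5·9^3 + 5·9^2 + 5·9 + 3 = 332148 —(−1)→ 332147

144904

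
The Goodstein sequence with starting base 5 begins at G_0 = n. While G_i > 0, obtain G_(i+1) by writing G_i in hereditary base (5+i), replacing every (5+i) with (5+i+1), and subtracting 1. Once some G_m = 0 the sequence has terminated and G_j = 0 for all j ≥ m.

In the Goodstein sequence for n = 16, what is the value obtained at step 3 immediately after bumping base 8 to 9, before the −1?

G_0=16  [base 5] 3·5 + 1  →[5↦6]→  3·6 + 1 = 19  −1 ⇒ G_1=18
G_1=18  [base 6] 3·6  →[6↦7]→  3·7 = 21  −1 ⇒ G_2=20
G_2=20  [base 7] 2·7 + 6  →[7↦8]→  2·8 + 6 = 22  −1 ⇒ G_3=21
G_3=21  [base 8] 2·8 + 5  →[8↦9]→  2·9 + 5 = 23  −1 ⇒ G_4=22

23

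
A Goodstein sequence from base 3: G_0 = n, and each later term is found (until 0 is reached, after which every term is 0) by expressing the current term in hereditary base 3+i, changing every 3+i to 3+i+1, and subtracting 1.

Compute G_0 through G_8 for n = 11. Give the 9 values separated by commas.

[0] 11 ≡ 3^2 + 2 (base 3). Lift 4: 18. −1: 17.
[1] 17 ≡ 4^2 + 1 (base 4). Lift 5: 26. −1: 25.
[2] 25 ≡ 5^2 (base 5). Lift 6: 36. −1: 35.
[3] 35 ≡ 5·6 + 5 (base 6). Lift 7: 40. −1: 39.
[4] 39 ≡ 5·7 + 4 (base 7). Lift 8: 44. −1: 43.
[5] 43 ≡ 5·8 + 3 (base 8). Lift 9: 48. −1: 47.
[6] 47 ≡ 5·9 + 2 (base 9). Lift 10: 52. −1: 51.
[7] 51 ≡ 5·10 + 1 (base 10). Lift 11: 56. −1: 55.

11, 17, 25, 35, 39, 43, 47, 51, 55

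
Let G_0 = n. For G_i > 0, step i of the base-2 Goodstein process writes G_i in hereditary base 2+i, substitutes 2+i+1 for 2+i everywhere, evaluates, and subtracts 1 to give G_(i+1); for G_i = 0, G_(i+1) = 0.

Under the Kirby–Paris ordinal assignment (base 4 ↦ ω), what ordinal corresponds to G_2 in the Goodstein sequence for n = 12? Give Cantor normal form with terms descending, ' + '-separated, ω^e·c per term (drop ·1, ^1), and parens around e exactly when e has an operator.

G_0 = 12. HB_2(12) = 2^(2 + 1) + 2^2. Bump = 108. G_1 = 107.
G_1 = 107. HB_3(107) = 3^(3 + 1) + 2·3^2 + 2·3 + 2. Bump = 1066. G_2 = 1065.

ω^(ω + 1) + ω^2·2 + ω·2 + 1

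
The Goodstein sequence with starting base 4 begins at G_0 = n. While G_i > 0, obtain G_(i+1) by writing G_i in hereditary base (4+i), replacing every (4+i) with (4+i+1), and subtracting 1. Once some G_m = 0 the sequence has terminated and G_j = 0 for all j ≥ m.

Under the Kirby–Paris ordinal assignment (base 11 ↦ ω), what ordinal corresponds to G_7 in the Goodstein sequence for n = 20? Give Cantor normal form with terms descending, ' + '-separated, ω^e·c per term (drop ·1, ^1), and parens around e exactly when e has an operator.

ω·9 + 8

(0) 20|_4 = 4^2 + 4 ↦ 5^2 + 5|_5 = 30 ⇒ 29
(1) 29|_5 = 5^2 + 4 ↦ 6^2 + 4|_6 = 40 ⇒ 39
(2) 39|_6 = 6^2 + 3 ↦ 7^2 + 3|_7 = 52 ⇒ 51
(3) 51|_7 = 7^2 + 2 ↦ 8^2 + 2|_8 = 66 ⇒ 65
(4) 65|_8 = 8^2 + 1 ↦ 9^2 + 1|_9 = 82 ⇒ 81
(5) 81|_9 = 9^2 ↦ 10^2|_10 = 100 ⇒ 99
(6) 99|_10 = 9·10 + 9 ↦ 9·11 + 9|_11 = 108 ⇒ 107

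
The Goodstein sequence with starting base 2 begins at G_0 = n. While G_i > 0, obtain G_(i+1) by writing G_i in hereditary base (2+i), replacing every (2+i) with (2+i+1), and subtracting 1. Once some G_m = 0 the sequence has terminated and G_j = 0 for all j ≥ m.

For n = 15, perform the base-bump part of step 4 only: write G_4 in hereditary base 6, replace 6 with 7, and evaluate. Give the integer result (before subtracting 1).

6588345

(0) 15|_2 = 2^(2 + 1) + 2^2 + 2 + 1 ↦ 3^(3 + 1) + 3^3 + 3 + 1|_3 = 112 ⇒ 111
(1) 111|_3 = 3^(3 + 1) + 3^3 + 3 ↦ 4^(4 + 1) + 4^4 + 4|_4 = 1284 ⇒ 1283
(2) 1283|_4 = 4^(4 + 1) + 4^4 + 3 ↦ 5^(5 + 1) + 5^5 + 3|_5 = 18753 ⇒ 18752
(3) 18752|_5 = 5^(5 + 1) + 5^5 + 2 ↦ 6^(6 + 1) + 6^6 + 2|_6 = 326594 ⇒ 326593
(4) 326593|_6 = 6^(6 + 1) + 6^6 + 1 ↦ 7^(7 + 1) + 7^7 + 1|_7 = 6588345 ⇒ 6588344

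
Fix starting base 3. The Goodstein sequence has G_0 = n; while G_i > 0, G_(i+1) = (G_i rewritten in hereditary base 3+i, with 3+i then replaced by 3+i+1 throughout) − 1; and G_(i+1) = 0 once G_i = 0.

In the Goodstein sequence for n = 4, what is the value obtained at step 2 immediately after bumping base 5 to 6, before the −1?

4

4 —HB3→ 3 + 1 —bump→ 4 + 1 = 5 —(−1)→ 4
4 —HB4→ 4 —bump→ 5 = 5 —(−1)→ 4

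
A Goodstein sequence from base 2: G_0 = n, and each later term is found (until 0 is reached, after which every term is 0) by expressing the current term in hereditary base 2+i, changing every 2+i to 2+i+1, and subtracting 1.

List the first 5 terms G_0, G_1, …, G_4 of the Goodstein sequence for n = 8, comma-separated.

8, 80, 553, 6310, 93395

(0) 8|_2 = 2^(2 + 1) ↦ 3^(3 + 1)|_3 = 81 ⇒ 80
(1) 80|_3 = 2·3^3 + 2·3^2 + 2·3 + 2 ↦ 2·4^4 + 2·4^2 + 2·4 + 2|_4 = 554 ⇒ 553
(2) 553|_4 = 2·4^4 + 2·4^2 + 2·4 + 1 ↦ 2·5^5 + 2·5^2 + 2·5 + 1|_5 = 6311 ⇒ 6310
(3) 6310|_5 = 2·5^5 + 2·5^2 + 2·5 ↦ 2·6^6 + 2·6^2 + 2·6|_6 = 93396 ⇒ 93395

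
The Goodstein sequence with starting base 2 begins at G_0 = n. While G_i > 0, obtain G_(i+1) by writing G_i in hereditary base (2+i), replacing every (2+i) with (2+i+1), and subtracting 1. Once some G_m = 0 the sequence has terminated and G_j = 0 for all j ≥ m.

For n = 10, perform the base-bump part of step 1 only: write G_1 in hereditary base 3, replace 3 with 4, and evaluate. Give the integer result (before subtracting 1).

G_0=10  [base 2] 2^(2 + 1) + 2  →[2↦3]→  3^(3 + 1) + 3 = 84  −1 ⇒ G_1=83
G_1=83  [base 3] 3^(3 + 1) + 2  →[3↦4]→  4^(4 + 1) + 2 = 1026  −1 ⇒ G_2=1025

1026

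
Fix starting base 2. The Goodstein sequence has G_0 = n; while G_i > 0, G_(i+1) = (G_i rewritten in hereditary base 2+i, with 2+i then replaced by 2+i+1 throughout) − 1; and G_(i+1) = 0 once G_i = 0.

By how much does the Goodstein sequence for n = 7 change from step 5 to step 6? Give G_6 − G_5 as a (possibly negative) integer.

7 —HB2→ 2^2 + 2 + 1 —bump→ 3^3 + 3 + 1 = 31 —(−1)→ 30
30 —HB3→ 3^3 + 3 —bump→ 4^4 + 4 = 260 —(−1)→ 259
259 —HB4→ 4^4 + 3 —bump→ 5^5 + 3 = 3128 —(−1)→ 3127
3127 —HB5→ 5^5 + 2 —bump→ 6^6 + 2 = 46658 —(−1)→ 46657
46657 —HB6→ 6^6 + 1 —bump→ 7^7 + 1 = 823544 —(−1)→ 823543
823543 —HB7→ 7^7 —bump→ 8^8 = 16777216 —(−1)→ 16777215

15953672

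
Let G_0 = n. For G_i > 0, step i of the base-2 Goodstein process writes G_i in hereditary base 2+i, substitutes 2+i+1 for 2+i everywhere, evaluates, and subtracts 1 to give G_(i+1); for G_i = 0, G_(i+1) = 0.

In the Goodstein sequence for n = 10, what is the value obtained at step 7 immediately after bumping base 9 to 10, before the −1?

10 —HB2→ 2^(2 + 1) + 2 —bump→ 3^(3 + 1) + 3 = 84 —(−1)→ 83
83 —HB3→ 3^(3 + 1) + 2 —bump→ 4^(4 + 1) + 2 = 1026 —(−1)→ 1025
1025 —HB4→ 4^(4 + 1) + 1 —bump→ 5^(5 + 1) + 1 = 15626 —(−1)→ 15625
15625 —HB5→ 5^(5 + 1) —bump→ 6^(6 + 1) = 279936 —(−1)→ 279935
279935 —HB6→ 5·6^6 + 5·6^5 + 5·6^4 + 5·6^3 + 5·6^2 + 5·6 + 5 —bump→ 5·7^7 + 5·7^5 + 5·7^4 + 5·7^3 + 5·7^2 + 5·7 + 5 = 4215755 —(−1)→ 4215754
4215754 —HB7→ 5·7^7 + 5·7^5 + 5·7^4 + 5·7^3 + 5·7^2 + 5·7 + 4 —bump→ 5·8^8 + 5·8^5 + 5·8^4 + 5·8^3 + 5·8^2 + 5·8 + 4 = 84073324 —(−1)→ 84073323
84073323 —HB8→ 5·8^8 + 5·8^5 + 5·8^4 + 5·8^3 + 5·8^2 + 5·8 + 3 —bump→ 5·9^9 + 5·9^5 + 5·9^4 + 5·9^3 + 5·9^2 + 5·9 + 3 = 1937434593 —(−1)→ 1937434592

50000555552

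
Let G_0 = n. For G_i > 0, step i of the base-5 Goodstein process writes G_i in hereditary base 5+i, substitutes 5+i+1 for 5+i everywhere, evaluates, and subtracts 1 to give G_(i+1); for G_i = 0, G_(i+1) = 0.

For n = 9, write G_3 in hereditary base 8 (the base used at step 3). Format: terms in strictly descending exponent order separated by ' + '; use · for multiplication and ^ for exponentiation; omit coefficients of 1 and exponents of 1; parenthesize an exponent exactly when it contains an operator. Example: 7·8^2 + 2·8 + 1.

i=0: 9 = 5 + 4 (b=5); 5→6: 6 + 4 = 10; 10−1 = 9
i=1: 9 = 6 + 3 (b=6); 6→7: 7 + 3 = 10; 10−1 = 9
i=2: 9 = 7 + 2 (b=7); 7→8: 8 + 2 = 10; 10−1 = 9
i=3: 9 = 8 + 1 (b=8); 8→9: 9 + 1 = 10; 10−1 = 9

8 + 1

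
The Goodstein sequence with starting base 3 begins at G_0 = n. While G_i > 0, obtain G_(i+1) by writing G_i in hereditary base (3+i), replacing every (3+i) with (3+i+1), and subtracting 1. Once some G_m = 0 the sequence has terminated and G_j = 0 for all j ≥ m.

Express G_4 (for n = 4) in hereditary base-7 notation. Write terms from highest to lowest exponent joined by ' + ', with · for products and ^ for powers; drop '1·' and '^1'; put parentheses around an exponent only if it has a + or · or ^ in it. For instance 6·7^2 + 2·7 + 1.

2

G_0 = 4. HB_3(4) = 3 + 1. Bump = 5. G_1 = 4.
G_1 = 4. HB_4(4) = 4. Bump = 5. G_2 = 4.
G_2 = 4. HB_5(4) = 4. Bump = 4. G_3 = 3.
G_3 = 3. HB_6(3) = 3. Bump = 3. G_4 = 2.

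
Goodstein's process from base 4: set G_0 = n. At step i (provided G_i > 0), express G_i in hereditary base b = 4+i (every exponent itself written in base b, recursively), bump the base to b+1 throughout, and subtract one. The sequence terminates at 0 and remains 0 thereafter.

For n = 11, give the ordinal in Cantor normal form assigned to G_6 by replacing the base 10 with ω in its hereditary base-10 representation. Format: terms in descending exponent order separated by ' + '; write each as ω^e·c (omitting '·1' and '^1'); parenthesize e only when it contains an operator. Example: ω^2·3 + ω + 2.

ω + 5

(0) 11|_4 = 2·4 + 3 ↦ 2·5 + 3|_5 = 13 ⇒ 12
(1) 12|_5 = 2·5 + 2 ↦ 2·6 + 2|_6 = 14 ⇒ 13
(2) 13|_6 = 2·6 + 1 ↦ 2·7 + 1|_7 = 15 ⇒ 14
(3) 14|_7 = 2·7 ↦ 2·8|_8 = 16 ⇒ 15
(4) 15|_8 = 8 + 7 ↦ 9 + 7|_9 = 16 ⇒ 15
(5) 15|_9 = 9 + 6 ↦ 10 + 6|_10 = 16 ⇒ 15
(6) 15|_10 = 10 + 5 ↦ 11 + 5|_11 = 16 ⇒ 15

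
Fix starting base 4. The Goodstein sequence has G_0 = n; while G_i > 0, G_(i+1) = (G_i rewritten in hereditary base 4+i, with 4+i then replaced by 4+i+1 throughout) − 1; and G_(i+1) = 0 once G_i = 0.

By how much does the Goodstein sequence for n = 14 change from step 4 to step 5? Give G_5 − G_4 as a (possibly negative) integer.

1

i=0: 14 = 3·4 + 2 (b=4); 4→5: 3·5 + 2 = 17; 17−1 = 16
i=1: 16 = 3·5 + 1 (b=5); 5→6: 3·6 + 1 = 19; 19−1 = 18
i=2: 18 = 3·6 (b=6); 6→7: 3·7 = 21; 21−1 = 20
i=3: 20 = 2·7 + 6 (b=7); 7→8: 2·8 + 6 = 22; 22−1 = 21
i=4: 21 = 2·8 + 5 (b=8); 8→9: 2·9 + 5 = 23; 23−1 = 22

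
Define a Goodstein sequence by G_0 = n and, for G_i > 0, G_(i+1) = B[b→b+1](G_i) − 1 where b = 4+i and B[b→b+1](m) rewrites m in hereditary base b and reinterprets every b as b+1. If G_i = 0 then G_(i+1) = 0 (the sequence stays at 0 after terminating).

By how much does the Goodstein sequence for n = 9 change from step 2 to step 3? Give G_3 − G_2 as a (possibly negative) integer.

[0] 9 ≡ 2·4 + 1 (base 4). Lift 5: 11. −1: 10.
[1] 10 ≡ 2·5 (base 5). Lift 6: 12. −1: 11.
[2] 11 ≡ 6 + 5 (base 6). Lift 7: 12. −1: 11.

0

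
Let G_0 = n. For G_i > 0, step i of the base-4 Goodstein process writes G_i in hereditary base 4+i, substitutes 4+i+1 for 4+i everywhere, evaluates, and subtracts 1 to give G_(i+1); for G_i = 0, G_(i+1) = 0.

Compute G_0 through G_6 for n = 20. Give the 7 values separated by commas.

[0] 20 ≡ 4^2 + 4 (base 4). Lift 5: 30. −1: 29.
[1] 29 ≡ 5^2 + 4 (base 5). Lift 6: 40. −1: 39.
[2] 39 ≡ 6^2 + 3 (base 6). Lift 7: 52. −1: 51.
[3] 51 ≡ 7^2 + 2 (base 7). Lift 8: 66. −1: 65.
[4] 65 ≡ 8^2 + 1 (base 8). Lift 9: 82. −1: 81.
[5] 81 ≡ 9^2 (base 9). Lift 10: 100. −1: 99.

20, 29, 39, 51, 65, 81, 99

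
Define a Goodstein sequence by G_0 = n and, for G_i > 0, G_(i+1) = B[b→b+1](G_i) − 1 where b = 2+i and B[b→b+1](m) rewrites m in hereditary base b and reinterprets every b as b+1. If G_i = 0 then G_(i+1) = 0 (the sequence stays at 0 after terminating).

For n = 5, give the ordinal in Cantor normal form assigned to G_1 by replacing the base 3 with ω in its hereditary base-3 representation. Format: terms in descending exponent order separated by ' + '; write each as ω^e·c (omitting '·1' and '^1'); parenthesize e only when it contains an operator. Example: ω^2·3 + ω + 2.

G_0 = 5. HB_2(5) = 2^2 + 1. Bump = 28. G_1 = 27.
G_1 = 27. HB_3(27) = 3^3. Bump = 256. G_2 = 255.

ω^ω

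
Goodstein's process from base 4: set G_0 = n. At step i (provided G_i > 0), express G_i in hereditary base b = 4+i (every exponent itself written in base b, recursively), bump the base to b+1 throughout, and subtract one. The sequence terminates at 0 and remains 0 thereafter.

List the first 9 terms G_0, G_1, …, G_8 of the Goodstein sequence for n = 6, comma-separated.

6, 6, 6, 6, 5, 4, 3, 2, 1

G_0 = 6. HB_4(6) = 4 + 2. Bump = 7. G_1 = 6.
G_1 = 6. HB_5(6) = 5 + 1. Bump = 7. G_2 = 6.
G_2 = 6. HB_6(6) = 6. Bump = 7. G_3 = 6.
G_3 = 6. HB_7(6) = 6. Bump = 6. G_4 = 5.
G_4 = 5. HB_8(5) = 5. Bump = 5. G_5 = 4.
G_5 = 4. HB_9(4) = 4. Bump = 4. G_6 = 3.
G_6 = 3. HB_10(3) = 3. Bump = 3. G_7 = 2.
G_7 = 2. HB_11(2) = 2. Bump = 2. G_8 = 1.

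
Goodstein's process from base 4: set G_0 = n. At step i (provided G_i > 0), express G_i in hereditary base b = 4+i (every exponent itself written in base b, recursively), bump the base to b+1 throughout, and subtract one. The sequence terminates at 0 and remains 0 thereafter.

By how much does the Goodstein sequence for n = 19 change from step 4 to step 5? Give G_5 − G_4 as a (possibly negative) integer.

base 4: 19 = 4^2 + 3; at 5: 5^2 + 3 = 28; next = 27
base 5: 27 = 5^2 + 2; at 6: 6^2 + 2 = 38; next = 37
base 6: 37 = 6^2 + 1; at 7: 7^2 + 1 = 50; next = 49
base 7: 49 = 7^2; at 8: 8^2 = 64; next = 63
base 8: 63 = 7·8 + 7; at 9: 7·9 + 7 = 70; next = 69

6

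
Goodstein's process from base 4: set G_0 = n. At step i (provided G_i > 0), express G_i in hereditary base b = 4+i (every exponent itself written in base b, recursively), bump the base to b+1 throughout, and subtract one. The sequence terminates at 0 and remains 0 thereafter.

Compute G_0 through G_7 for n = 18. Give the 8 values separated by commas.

base 4: 18 = 4^2 + 2; at 5: 5^2 + 2 = 27; next = 26
base 5: 26 = 5^2 + 1; at 6: 6^2 + 1 = 37; next = 36
base 6: 36 = 6^2; at 7: 7^2 = 49; next = 48
base 7: 48 = 6·7 + 6; at 8: 6·8 + 6 = 54; next = 53
base 8: 53 = 6·8 + 5; at 9: 6·9 + 5 = 59; next = 58
base 9: 58 = 6·9 + 4; at 10: 6·10 + 4 = 64; next = 63
base 10: 63 = 6·10 + 3; at 11: 6·11 + 3 = 69; next = 68

18, 26, 36, 48, 53, 58, 63, 68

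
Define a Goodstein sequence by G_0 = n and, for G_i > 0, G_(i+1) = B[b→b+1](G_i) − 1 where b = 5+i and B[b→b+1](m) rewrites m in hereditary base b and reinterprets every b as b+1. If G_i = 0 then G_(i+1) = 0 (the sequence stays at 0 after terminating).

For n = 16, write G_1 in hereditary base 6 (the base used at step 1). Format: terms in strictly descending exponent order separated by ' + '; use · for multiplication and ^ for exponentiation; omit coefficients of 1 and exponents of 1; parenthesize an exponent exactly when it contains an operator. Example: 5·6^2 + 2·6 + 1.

16 —HB5→ 3·5 + 1 —bump→ 3·6 + 1 = 19 —(−1)→ 18
18 —HB6→ 3·6 —bump→ 3·7 = 21 —(−1)→ 20

3·6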